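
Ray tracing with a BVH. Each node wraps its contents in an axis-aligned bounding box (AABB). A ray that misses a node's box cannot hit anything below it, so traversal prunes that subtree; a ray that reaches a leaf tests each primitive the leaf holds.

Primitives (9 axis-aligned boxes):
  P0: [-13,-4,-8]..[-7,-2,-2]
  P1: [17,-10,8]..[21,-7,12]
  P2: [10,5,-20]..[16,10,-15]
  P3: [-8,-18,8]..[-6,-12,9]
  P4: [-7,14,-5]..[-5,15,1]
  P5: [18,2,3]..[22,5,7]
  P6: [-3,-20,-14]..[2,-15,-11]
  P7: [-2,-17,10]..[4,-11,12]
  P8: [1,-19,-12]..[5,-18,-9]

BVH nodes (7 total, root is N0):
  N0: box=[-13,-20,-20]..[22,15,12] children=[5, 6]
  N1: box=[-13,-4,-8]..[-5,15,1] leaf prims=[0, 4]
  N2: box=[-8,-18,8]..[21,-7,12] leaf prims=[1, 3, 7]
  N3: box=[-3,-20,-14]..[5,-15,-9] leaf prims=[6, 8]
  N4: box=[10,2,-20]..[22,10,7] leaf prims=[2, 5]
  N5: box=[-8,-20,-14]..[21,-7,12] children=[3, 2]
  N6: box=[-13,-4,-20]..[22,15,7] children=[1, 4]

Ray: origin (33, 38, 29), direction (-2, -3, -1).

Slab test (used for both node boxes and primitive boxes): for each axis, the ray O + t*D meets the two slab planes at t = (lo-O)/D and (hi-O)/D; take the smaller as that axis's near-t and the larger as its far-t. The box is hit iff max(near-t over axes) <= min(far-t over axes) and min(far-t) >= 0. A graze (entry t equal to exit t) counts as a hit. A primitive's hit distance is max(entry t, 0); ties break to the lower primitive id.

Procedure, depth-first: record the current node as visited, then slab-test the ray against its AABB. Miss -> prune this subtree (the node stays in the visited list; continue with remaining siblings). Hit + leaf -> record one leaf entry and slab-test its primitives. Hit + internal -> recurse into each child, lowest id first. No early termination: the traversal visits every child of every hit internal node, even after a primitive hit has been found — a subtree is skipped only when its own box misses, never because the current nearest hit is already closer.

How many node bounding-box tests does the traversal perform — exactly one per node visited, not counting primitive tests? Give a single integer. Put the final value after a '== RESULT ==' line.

Walk:
N0 x:[11/2,23] y:[23/3,58/3] z:[17,49] -> hit [17,58/3], descend [5, 6]
  N5 x:[6,41/2] y:[15,58/3] z:[17,43] -> hit [17,58/3], descend [2, 3]
    N2 x:[6,41/2] y:[15,56/3] z:[17,21] -> hit [17,56/3] leaf, test {P1(miss), P3(miss), P7@t=17}
    N3 x:[14,18] y:[53/3,58/3] z:[38,43] -> miss, prune
  N6 x:[11/2,23] y:[23/3,14] z:[22,49] -> miss, prune

5 AABB tests over nodes [0, 5, 2, 3, 6]; 1 leaf entered; closest P7.

== RESULT ==
5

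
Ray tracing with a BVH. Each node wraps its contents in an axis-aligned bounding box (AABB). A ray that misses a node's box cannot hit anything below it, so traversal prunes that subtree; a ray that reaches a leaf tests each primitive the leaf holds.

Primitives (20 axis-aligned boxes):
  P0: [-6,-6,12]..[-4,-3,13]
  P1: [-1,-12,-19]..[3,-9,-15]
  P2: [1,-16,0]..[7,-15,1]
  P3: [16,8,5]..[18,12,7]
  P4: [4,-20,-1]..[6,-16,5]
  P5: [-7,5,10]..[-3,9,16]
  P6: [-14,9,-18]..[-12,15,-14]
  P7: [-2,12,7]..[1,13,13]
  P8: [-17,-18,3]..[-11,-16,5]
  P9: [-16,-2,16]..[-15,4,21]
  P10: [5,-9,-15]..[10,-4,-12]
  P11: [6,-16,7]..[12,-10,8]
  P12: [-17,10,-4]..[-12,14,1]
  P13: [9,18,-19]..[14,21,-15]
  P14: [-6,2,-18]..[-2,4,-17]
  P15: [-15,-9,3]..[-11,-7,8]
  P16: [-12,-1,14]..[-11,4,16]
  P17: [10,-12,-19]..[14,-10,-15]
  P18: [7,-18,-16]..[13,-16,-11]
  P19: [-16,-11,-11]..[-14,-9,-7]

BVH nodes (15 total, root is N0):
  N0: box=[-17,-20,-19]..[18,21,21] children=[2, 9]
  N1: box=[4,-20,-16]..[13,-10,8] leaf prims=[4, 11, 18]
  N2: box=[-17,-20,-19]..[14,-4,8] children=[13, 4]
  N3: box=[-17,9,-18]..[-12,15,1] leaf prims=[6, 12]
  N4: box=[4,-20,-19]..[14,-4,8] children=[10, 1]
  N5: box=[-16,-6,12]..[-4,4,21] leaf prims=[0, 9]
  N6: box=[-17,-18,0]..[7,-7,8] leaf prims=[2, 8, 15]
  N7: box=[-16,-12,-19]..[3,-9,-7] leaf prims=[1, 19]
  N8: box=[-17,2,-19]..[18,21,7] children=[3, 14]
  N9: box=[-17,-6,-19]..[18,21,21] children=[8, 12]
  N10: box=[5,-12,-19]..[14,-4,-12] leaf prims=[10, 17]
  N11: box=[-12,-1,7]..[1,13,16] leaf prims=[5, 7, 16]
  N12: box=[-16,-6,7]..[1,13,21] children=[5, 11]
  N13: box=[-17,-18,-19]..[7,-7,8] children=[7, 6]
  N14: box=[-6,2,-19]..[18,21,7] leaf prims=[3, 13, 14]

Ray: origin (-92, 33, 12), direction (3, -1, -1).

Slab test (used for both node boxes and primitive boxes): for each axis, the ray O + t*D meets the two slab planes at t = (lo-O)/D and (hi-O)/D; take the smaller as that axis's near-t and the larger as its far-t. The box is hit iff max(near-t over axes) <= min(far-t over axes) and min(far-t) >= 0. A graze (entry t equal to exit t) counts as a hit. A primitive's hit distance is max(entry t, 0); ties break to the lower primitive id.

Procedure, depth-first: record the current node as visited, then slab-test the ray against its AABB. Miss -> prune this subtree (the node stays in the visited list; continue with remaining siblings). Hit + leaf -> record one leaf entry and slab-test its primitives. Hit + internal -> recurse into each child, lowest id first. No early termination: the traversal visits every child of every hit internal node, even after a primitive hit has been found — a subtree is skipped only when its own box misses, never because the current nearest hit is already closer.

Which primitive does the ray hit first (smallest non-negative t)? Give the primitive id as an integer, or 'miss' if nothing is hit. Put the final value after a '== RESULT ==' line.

Traverse from the root:
N0 x:[25,110/3] y:[12,53] z:[-9,31] -> hit [25,31], descend [2, 9]
  N2 x:[25,106/3] y:[37,53] z:[4,31] -> miss, prune
  N9 x:[25,110/3] y:[12,39] z:[-9,31] -> hit [25,31], descend [8, 12]
    N8 x:[25,110/3] y:[12,31] z:[5,31] -> hit [25,31], descend [3, 14]
      N3 x:[25,80/3] y:[18,24] z:[11,30] -> miss, prune
      N14 x:[86/3,110/3] y:[12,31] z:[5,31] -> hit [86/3,31] leaf, test {P3(miss), P13(miss), P14@t=29}
    N12 x:[76/3,31] y:[20,39] z:[-9,5] -> miss, prune

order=[0, 2, 9, 8, 3, 14, 12]  |boxes|=7  |leaves|=1  hit=P14

== RESULT ==
14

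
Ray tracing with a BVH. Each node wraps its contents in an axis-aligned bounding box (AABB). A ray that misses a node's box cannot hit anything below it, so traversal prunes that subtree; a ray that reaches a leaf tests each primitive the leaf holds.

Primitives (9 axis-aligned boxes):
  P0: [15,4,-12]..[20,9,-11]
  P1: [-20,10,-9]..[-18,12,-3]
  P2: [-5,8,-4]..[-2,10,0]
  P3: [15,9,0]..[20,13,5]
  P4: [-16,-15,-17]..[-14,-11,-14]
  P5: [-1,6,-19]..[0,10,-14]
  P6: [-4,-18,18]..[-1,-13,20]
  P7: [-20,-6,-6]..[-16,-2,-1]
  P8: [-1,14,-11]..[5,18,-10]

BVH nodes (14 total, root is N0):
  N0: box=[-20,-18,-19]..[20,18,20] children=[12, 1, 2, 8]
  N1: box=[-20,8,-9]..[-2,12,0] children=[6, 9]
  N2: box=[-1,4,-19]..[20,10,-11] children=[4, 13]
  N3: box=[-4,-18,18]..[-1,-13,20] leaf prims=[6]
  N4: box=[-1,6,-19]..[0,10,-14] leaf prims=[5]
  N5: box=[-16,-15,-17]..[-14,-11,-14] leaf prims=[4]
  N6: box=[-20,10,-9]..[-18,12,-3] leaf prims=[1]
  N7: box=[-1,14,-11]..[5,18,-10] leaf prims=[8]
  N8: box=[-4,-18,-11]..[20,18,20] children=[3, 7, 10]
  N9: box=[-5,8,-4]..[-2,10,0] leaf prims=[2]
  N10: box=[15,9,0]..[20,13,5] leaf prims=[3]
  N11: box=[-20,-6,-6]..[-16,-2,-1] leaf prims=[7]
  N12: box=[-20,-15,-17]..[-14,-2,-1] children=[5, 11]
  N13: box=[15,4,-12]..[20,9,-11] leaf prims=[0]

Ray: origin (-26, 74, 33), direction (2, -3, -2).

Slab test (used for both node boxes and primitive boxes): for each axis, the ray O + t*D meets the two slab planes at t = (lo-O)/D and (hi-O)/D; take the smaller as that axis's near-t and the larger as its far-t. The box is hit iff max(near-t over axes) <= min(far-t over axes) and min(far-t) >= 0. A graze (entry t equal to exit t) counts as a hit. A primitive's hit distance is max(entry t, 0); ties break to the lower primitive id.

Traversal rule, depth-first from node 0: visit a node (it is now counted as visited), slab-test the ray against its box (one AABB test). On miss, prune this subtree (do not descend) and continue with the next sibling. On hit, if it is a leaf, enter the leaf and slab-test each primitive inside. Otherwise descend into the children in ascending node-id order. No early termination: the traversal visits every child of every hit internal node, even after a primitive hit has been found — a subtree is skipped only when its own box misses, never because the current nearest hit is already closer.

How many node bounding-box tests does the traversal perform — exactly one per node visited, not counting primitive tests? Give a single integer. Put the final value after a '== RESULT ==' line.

Trace the traversal:
N0 x:[3,23] y:[56/3,92/3] z:[13/2,26] -> hit [56/3,23], descend [1, 2, 8, 12]
  N1 x:[3,12] y:[62/3,22] z:[33/2,21] -> miss, prune
  N2 x:[25/2,23] y:[64/3,70/3] z:[22,26] -> hit [22,23], descend [4, 13]
    N4 x:[25/2,13] y:[64/3,68/3] z:[47/2,26] -> miss, prune
    N13 x:[41/2,23] y:[65/3,70/3] z:[22,45/2] -> hit [22,45/2] leaf, test {P0@t=22}
  N8 x:[11,23] y:[56/3,92/3] z:[13/2,22] -> hit [56/3,22], descend [3, 7, 10]
    N3 x:[11,25/2] y:[29,92/3] z:[13/2,15/2] -> miss, prune
    N7 x:[25/2,31/2] y:[56/3,20] z:[43/2,22] -> miss, prune
    N10 x:[41/2,23] y:[61/3,65/3] z:[14,33/2] -> miss, prune
  N12 x:[3,6] y:[76/3,89/3] z:[17,25] -> miss, prune

order=[0, 1, 2, 4, 13, 8, 3, 7, 10, 12]  |boxes|=10  |leaves|=1  hit=P0

== RESULT ==
10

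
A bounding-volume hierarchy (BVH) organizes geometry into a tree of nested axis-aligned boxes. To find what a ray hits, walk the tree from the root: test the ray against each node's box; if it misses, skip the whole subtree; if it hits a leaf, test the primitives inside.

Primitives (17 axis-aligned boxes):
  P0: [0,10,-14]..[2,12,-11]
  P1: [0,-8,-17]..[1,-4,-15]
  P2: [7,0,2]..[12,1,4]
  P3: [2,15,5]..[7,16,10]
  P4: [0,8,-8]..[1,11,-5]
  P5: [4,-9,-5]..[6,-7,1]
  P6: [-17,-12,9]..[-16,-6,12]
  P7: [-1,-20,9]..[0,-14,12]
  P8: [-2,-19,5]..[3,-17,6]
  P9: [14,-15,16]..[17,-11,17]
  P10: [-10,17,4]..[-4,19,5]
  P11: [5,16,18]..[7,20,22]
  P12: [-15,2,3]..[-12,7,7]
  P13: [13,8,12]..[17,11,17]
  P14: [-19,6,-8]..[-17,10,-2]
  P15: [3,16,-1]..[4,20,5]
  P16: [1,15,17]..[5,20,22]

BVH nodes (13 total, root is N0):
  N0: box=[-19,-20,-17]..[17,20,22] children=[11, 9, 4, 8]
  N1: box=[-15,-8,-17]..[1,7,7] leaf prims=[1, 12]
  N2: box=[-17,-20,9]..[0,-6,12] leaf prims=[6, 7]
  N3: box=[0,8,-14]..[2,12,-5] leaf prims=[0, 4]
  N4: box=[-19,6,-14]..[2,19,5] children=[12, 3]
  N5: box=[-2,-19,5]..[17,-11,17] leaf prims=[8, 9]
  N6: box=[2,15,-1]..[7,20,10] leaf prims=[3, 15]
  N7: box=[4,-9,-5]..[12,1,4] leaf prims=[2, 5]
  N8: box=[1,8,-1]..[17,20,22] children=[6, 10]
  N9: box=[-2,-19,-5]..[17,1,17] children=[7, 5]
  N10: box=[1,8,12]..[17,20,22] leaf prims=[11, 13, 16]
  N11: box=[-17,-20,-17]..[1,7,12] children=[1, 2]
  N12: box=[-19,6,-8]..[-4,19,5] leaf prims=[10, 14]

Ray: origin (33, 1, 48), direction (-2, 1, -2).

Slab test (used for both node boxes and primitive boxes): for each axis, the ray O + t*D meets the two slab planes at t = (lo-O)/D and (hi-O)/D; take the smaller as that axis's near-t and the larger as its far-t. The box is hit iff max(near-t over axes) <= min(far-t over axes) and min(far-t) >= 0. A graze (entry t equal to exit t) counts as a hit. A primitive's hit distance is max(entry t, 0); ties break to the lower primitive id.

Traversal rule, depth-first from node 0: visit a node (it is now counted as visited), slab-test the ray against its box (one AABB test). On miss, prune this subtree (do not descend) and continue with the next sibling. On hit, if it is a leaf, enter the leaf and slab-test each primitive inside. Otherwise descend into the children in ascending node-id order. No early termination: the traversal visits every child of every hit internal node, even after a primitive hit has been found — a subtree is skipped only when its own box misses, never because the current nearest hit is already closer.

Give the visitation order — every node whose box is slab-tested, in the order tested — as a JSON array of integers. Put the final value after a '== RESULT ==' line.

Trace the traversal:
N0 x:[8,26] y:[-21,19] z:[13,65/2] -> hit [13,19], descend [4, 8, 9, 11]
  N4 x:[31/2,26] y:[5,18] z:[43/2,31] -> miss, prune
  N8 x:[8,16] y:[7,19] z:[13,49/2] -> hit [13,16], descend [6, 10]
    N6 x:[13,31/2] y:[14,19] z:[19,49/2] -> miss, prune
    N10 x:[8,16] y:[7,19] z:[13,18] -> hit [13,16] leaf, test {P11(miss), P13(miss), P16@t=14}
  N9 x:[8,35/2] y:[-20,0] z:[31/2,53/2] -> miss, prune
  N11 x:[16,25] y:[-21,6] z:[18,65/2] -> miss, prune

order=[0, 4, 8, 6, 10, 9, 11]  |boxes|=7  |leaves|=1  hit=P16

== RESULT ==
[0, 4, 8, 6, 10, 9, 11]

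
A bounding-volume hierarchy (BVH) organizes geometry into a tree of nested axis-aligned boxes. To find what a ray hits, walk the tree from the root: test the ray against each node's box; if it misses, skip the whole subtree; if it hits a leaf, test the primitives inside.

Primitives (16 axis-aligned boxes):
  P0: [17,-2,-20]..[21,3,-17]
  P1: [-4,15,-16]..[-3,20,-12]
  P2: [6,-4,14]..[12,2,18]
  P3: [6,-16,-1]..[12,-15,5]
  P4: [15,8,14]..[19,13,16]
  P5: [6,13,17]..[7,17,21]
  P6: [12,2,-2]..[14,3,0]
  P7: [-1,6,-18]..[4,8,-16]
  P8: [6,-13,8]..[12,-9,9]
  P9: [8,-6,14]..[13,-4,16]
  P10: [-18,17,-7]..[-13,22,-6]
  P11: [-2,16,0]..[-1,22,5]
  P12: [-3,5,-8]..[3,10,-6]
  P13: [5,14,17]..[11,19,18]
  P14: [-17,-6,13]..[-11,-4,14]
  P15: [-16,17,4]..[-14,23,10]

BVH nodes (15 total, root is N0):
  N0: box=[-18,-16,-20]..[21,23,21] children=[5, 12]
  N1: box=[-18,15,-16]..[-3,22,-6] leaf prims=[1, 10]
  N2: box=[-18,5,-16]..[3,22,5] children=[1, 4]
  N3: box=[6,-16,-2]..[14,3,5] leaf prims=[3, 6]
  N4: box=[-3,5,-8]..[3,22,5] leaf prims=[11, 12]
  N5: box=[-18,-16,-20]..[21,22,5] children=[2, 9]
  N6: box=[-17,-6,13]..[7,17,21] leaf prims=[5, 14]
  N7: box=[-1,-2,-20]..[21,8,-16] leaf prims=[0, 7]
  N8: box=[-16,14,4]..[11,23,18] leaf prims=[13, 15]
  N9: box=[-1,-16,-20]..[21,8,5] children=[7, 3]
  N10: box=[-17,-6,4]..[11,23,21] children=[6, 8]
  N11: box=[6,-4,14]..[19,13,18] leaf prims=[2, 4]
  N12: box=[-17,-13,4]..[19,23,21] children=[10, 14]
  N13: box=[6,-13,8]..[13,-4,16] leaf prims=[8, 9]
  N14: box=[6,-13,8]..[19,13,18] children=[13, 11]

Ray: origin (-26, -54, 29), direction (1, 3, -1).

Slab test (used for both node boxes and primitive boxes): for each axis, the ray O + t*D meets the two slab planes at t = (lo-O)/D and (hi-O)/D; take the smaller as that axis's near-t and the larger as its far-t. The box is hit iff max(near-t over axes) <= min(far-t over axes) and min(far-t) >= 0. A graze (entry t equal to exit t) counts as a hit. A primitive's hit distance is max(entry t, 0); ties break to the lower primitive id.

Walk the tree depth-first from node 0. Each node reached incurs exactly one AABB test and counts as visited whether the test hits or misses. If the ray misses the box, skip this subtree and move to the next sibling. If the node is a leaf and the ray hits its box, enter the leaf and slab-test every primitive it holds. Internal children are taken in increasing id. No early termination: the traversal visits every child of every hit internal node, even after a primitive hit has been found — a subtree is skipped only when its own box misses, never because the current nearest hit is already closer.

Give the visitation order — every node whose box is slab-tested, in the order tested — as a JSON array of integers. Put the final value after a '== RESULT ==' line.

Walk:
N0 x:[8,47] y:[38/3,77/3] z:[8,49] -> hit [38/3,77/3], descend [5, 12]
  N5 x:[8,47] y:[38/3,76/3] z:[24,49] -> hit [24,76/3], descend [2, 9]
    N2 x:[8,29] y:[59/3,76/3] z:[24,45] -> hit [24,76/3], descend [1, 4]
      N1 x:[8,23] y:[23,76/3] z:[35,45] -> miss, prune
      N4 x:[23,29] y:[59/3,76/3] z:[24,37] -> hit [24,76/3] leaf, test {P11@t=24, P12(miss)}
    N9 x:[25,47] y:[38/3,62/3] z:[24,49] -> miss, prune
  N12 x:[9,45] y:[41/3,77/3] z:[8,25] -> hit [41/3,25], descend [10, 14]
    N10 x:[9,37] y:[16,77/3] z:[8,25] -> hit [16,25], descend [6, 8]
      N6 x:[9,33] y:[16,71/3] z:[8,16] -> hit [16,16] leaf, test {P5(miss), P14(miss)}
      N8 x:[10,37] y:[68/3,77/3] z:[11,25] -> hit [68/3,25] leaf, test {P13(miss), P15(miss)}
    N14 x:[32,45] y:[41/3,67/3] z:[11,21] -> miss, prune

order=[0, 5, 2, 1, 4, 9, 12, 10, 6, 8, 14]  |boxes|=11  |leaves|=3  hit=P11

== RESULT ==
[0, 5, 2, 1, 4, 9, 12, 10, 6, 8, 14]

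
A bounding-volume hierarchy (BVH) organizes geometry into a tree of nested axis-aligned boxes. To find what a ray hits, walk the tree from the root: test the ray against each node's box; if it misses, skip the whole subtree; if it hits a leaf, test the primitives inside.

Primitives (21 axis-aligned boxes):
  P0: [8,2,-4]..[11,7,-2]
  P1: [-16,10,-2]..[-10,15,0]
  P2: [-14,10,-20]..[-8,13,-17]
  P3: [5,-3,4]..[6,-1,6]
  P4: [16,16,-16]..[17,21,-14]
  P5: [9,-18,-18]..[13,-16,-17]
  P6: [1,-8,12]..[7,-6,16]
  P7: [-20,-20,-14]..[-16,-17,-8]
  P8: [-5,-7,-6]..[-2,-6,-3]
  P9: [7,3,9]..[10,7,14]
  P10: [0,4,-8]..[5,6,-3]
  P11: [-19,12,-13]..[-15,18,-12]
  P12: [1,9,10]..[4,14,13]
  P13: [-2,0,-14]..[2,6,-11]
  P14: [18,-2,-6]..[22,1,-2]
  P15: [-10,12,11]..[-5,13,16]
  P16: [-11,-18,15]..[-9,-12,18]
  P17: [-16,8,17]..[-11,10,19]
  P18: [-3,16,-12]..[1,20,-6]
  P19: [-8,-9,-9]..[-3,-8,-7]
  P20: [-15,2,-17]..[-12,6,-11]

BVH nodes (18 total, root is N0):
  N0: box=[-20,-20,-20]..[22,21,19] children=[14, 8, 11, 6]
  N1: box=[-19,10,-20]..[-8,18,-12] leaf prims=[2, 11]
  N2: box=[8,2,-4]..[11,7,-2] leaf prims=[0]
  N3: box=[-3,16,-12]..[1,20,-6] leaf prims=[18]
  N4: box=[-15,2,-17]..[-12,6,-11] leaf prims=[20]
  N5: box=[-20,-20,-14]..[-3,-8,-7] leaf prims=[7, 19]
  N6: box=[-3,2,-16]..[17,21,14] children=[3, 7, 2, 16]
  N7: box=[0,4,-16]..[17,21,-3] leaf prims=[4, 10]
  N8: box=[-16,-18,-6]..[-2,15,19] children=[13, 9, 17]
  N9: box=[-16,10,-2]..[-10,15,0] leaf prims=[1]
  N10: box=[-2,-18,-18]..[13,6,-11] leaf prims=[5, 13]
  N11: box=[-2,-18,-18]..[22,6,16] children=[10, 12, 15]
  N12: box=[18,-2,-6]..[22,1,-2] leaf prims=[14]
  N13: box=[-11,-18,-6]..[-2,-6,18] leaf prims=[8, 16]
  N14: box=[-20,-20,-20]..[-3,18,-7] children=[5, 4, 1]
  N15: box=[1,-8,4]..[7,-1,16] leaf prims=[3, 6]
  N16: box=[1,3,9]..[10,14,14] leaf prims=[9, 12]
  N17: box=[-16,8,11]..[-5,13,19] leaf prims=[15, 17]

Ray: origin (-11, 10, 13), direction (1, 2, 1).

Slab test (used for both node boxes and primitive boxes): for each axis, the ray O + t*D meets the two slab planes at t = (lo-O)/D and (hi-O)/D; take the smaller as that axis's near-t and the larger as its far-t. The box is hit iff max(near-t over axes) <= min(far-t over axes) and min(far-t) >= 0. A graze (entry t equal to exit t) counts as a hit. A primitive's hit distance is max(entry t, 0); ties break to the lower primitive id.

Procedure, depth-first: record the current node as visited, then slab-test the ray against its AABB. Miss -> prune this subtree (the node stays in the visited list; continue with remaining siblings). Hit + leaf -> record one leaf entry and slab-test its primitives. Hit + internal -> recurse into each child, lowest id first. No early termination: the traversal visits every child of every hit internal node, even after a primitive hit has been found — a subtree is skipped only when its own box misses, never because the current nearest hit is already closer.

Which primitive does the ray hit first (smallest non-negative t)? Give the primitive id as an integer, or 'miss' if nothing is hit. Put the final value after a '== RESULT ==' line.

Trace the traversal:
N0 x:[-9,33] y:[-15,11/2] z:[-33,6] -> hit [-9,11/2], descend [6, 8, 11, 14]
  N6 x:[8,28] y:[-4,11/2] z:[-29,1] -> miss, prune
  N8 x:[-5,9] y:[-14,5/2] z:[-19,6] -> hit [-5,5/2], descend [9, 13, 17]
    N9 x:[-5,1] y:[0,5/2] z:[-15,-13] -> miss, prune
    N13 x:[0,9] y:[-14,-8] z:[-19,5] -> miss, prune
    N17 x:[-5,6] y:[-1,3/2] z:[-2,6] -> hit [-1,3/2] leaf, test {P15@t=1, P17(miss)}
  N11 x:[9,33] y:[-14,-2] z:[-31,3] -> miss, prune
  N14 x:[-9,8] y:[-15,4] z:[-33,-20] -> miss, prune

Summary -> nodes [0, 6, 8, 9, 13, 17, 11, 14]; box-tests=8; leaf-entries=1; first=P15

== RESULT ==
15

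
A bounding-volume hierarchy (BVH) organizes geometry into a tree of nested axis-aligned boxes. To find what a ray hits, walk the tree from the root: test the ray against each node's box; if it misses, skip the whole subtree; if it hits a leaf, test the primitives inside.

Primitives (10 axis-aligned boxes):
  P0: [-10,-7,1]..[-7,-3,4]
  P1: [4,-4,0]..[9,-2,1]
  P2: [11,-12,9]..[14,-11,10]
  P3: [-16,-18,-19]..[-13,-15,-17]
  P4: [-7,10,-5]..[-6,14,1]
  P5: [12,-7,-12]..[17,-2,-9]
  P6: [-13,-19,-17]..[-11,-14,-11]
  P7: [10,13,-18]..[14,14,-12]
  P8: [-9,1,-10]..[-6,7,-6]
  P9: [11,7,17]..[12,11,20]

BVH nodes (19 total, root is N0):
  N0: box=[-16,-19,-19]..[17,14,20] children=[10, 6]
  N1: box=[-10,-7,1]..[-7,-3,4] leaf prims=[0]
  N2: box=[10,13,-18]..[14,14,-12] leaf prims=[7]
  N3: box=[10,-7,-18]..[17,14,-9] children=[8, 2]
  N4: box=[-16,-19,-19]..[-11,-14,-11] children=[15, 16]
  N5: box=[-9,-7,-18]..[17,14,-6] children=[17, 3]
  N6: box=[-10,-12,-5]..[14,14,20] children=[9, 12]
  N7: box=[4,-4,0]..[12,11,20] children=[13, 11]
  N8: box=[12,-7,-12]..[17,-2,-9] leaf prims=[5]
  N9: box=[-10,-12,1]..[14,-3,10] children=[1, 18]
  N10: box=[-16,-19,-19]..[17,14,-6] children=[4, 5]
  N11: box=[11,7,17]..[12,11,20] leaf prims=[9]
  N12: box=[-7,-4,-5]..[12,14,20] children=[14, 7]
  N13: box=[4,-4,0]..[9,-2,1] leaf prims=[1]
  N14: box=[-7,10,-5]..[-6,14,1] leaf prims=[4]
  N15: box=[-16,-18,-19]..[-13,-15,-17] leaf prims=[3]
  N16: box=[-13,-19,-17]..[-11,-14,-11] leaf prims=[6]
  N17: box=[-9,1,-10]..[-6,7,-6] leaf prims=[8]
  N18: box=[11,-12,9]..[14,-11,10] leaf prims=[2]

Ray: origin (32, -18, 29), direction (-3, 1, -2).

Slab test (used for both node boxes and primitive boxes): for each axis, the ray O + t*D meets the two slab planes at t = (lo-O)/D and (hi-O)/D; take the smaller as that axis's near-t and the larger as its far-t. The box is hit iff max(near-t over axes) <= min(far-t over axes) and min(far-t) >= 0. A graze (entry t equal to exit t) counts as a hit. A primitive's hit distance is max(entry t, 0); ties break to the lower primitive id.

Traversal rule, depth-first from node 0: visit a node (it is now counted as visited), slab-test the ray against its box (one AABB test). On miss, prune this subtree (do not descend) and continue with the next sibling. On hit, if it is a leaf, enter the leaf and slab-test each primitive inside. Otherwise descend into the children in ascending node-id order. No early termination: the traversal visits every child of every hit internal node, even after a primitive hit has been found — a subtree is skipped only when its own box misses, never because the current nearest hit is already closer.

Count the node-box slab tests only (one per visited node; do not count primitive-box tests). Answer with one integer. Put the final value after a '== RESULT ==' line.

Traverse from the root:
N0 x:[5,16] y:[-1,32] z:[9/2,24] -> hit [5,16], descend [6, 10]
  N6 x:[6,14] y:[6,32] z:[9/2,17] -> hit [6,14], descend [9, 12]
    N9 x:[6,14] y:[6,15] z:[19/2,14] -> hit [19/2,14], descend [1, 18]
      N1 x:[13,14] y:[11,15] z:[25/2,14] -> hit [13,14] leaf, test {P0@t=13}
      N18 x:[6,7] y:[6,7] z:[19/2,10] -> miss, prune
    N12 x:[20/3,13] y:[14,32] z:[9/2,17] -> miss, prune
  N10 x:[5,16] y:[-1,32] z:[35/2,24] -> miss, prune

order=[0, 6, 9, 1, 18, 12, 10]  |boxes|=7  |leaves|=1  hit=P0

== RESULT ==
7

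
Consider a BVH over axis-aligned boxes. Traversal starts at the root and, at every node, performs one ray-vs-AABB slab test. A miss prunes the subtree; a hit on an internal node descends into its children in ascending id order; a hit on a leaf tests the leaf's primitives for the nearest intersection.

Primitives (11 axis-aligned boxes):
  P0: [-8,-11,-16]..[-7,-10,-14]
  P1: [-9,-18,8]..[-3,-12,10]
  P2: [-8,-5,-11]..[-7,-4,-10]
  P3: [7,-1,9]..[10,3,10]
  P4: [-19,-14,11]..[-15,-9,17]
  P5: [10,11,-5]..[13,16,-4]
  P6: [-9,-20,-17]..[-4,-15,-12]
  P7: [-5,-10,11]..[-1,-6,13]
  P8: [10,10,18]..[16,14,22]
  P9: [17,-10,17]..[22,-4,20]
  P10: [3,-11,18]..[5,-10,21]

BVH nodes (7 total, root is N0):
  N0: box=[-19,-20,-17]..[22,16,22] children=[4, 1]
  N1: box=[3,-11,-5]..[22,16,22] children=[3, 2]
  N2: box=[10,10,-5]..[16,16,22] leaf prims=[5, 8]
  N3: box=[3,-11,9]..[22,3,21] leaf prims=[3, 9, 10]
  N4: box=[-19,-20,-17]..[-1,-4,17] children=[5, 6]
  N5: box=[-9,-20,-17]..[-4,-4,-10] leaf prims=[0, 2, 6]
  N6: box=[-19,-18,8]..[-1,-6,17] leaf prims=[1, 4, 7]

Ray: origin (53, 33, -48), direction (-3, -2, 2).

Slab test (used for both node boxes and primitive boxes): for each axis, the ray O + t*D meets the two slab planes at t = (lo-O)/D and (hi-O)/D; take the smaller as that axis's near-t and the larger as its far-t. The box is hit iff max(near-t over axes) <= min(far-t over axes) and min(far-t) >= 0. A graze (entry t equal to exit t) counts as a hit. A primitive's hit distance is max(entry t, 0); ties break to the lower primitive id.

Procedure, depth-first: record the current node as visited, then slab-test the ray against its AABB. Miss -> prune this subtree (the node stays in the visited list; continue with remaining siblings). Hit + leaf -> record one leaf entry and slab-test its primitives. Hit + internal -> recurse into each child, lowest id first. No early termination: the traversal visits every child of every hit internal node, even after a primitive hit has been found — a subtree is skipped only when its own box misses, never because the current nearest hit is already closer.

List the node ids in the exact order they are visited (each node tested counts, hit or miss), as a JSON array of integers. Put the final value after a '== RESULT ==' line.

Trace the traversal:
N0 x:[31/3,24] y:[17/2,53/2] z:[31/2,35] -> hit [31/2,24], descend [1, 4]
  N1 x:[31/3,50/3] y:[17/2,22] z:[43/2,35] -> miss, prune
  N4 x:[18,24] y:[37/2,53/2] z:[31/2,65/2] -> hit [37/2,24], descend [5, 6]
    N5 x:[19,62/3] y:[37/2,53/2] z:[31/2,19] -> hit [19,19] leaf, test {P0(miss), P2(miss), P6(miss)}
    N6 x:[18,24] y:[39/2,51/2] z:[28,65/2] -> miss, prune

Summary -> nodes [0, 1, 4, 5, 6]; box-tests=5; leaf-entries=1; first=miss

== RESULT ==
[0, 1, 4, 5, 6]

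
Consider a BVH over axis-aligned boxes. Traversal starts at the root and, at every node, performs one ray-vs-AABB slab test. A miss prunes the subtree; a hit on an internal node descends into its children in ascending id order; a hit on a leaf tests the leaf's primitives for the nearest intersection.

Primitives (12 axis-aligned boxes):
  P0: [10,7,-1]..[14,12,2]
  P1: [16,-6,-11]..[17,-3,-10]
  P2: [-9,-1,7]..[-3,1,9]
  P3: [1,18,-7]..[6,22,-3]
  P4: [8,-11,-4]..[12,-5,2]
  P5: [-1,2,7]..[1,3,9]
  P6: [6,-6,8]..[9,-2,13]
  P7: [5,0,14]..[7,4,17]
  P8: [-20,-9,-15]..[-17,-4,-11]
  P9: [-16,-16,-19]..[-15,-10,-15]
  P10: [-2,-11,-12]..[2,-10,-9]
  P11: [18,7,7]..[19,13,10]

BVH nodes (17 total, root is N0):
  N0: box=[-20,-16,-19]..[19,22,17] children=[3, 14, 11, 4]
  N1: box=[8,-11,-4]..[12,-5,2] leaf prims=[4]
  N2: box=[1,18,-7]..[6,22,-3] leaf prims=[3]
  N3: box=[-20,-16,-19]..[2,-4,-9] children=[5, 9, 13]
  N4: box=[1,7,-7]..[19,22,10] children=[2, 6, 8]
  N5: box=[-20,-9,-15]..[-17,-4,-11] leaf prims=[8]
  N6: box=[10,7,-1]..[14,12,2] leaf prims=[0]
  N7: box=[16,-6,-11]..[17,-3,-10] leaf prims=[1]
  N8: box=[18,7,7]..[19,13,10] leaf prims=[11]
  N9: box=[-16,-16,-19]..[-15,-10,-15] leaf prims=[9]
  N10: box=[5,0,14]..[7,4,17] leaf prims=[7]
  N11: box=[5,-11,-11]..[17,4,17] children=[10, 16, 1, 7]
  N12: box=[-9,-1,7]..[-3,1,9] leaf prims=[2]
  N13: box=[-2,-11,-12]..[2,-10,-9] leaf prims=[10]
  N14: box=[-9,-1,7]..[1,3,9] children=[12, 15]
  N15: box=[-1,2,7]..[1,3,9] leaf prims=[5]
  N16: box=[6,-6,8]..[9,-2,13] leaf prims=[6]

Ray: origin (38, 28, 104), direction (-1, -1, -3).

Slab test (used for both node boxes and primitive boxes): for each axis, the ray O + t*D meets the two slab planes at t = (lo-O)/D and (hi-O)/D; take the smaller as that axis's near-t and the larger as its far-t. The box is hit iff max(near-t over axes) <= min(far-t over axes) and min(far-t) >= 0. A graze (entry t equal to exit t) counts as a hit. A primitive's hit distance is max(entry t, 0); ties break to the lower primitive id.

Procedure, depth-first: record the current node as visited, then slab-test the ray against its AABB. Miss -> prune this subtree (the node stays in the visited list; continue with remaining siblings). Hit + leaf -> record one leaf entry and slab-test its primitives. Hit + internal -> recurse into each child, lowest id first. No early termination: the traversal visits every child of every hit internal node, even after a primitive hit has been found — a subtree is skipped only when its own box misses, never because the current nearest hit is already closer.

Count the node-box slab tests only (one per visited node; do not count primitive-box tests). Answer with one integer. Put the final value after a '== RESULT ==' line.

Trace the traversal:
N0 x:[19,58] y:[6,44] z:[29,41] -> hit [29,41], descend [3, 4, 11, 14]
  N3 x:[36,58] y:[32,44] z:[113/3,41] -> hit [113/3,41], descend [5, 9, 13]
    N5 x:[55,58] y:[32,37] z:[115/3,119/3] -> miss, prune
    N9 x:[53,54] y:[38,44] z:[119/3,41] -> miss, prune
    N13 x:[36,40] y:[38,39] z:[113/3,116/3] -> hit [38,116/3] leaf, test {P10@t=38}
  N4 x:[19,37] y:[6,21] z:[94/3,37] -> miss, prune
  N11 x:[21,33] y:[24,39] z:[29,115/3] -> hit [29,33], descend [1, 7, 10, 16]
    N1 x:[26,30] y:[33,39] z:[34,36] -> miss, prune
    N7 x:[21,22] y:[31,34] z:[38,115/3] -> miss, prune
    N10 x:[31,33] y:[24,28] z:[29,30] -> miss, prune
    N16 x:[29,32] y:[30,34] z:[91/3,32] -> hit [91/3,32] leaf, test {P6@t=91/3}
  N14 x:[37,47] y:[25,29] z:[95/3,97/3] -> miss, prune

12 AABB tests over nodes [0, 3, 5, 9, 13, 4, 11, 1, 7, 10, 16, 14]; 2 leaves entered; closest P6.

== RESULT ==
12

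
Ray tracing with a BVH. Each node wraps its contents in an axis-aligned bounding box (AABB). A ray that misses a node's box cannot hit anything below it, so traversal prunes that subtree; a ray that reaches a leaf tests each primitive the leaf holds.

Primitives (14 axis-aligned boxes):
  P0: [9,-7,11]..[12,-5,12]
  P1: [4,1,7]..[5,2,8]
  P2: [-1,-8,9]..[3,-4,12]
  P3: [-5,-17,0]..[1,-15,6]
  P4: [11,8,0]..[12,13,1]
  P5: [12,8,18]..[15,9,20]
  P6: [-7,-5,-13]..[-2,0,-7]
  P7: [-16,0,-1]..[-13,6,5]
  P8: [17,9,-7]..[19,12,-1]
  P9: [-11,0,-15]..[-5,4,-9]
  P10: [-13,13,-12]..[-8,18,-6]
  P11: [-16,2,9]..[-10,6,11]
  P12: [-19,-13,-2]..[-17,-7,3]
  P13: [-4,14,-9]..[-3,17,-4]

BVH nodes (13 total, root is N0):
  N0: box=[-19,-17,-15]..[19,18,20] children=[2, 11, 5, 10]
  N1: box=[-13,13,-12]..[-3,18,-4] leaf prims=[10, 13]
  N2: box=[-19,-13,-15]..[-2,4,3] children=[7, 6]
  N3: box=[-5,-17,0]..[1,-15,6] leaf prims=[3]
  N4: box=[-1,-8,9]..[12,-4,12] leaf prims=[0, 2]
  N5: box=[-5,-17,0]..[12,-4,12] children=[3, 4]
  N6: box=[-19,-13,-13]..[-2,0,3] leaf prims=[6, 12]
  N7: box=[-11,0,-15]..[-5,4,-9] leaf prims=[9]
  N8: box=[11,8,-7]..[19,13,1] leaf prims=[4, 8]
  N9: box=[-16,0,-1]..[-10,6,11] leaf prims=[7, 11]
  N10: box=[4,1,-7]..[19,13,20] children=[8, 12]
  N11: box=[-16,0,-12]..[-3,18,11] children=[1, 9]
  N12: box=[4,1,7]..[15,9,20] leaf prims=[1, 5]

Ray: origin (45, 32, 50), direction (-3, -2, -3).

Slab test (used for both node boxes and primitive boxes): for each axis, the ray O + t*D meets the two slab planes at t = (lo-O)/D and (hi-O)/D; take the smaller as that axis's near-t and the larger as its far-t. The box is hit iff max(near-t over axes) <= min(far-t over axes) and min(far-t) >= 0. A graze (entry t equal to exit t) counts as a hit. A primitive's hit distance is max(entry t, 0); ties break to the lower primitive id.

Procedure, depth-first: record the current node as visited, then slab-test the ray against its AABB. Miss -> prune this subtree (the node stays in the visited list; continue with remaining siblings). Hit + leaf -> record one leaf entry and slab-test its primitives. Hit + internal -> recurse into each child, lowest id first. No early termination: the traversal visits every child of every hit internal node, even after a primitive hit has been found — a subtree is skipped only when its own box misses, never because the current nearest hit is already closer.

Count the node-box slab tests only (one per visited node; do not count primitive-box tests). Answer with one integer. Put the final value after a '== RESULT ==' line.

Walk:
N0 x:[26/3,64/3] y:[7,49/2] z:[10,65/3] -> hit [10,64/3], descend [2, 5, 10, 11]
  N2 x:[47/3,64/3] y:[14,45/2] z:[47/3,65/3] -> hit [47/3,64/3], descend [6, 7]
    N6 x:[47/3,64/3] y:[16,45/2] z:[47/3,21] -> hit [16,21] leaf, test {P6(miss), P12(miss)}
    N7 x:[50/3,56/3] y:[14,16] z:[59/3,65/3] -> miss, prune
  N5 x:[11,50/3] y:[18,49/2] z:[38/3,50/3] -> miss, prune
  N10 x:[26/3,41/3] y:[19/2,31/2] z:[10,19] -> hit [10,41/3], descend [8, 12]
    N8 x:[26/3,34/3] y:[19/2,12] z:[49/3,19] -> miss, prune
    N12 x:[10,41/3] y:[23/2,31/2] z:[10,43/3] -> hit [23/2,41/3] leaf, test {P1(miss), P5(miss)}
  N11 x:[16,61/3] y:[7,16] z:[13,62/3] -> hit [16,16], descend [1, 9]
    N1 x:[16,58/3] y:[7,19/2] z:[18,62/3] -> miss, prune
    N9 x:[55/3,61/3] y:[13,16] z:[13,17] -> miss, prune

Visited [0, 2, 6, 7, 5, 10, 8, 12, 11, 1, 9]. Tests: 11 box, 2 leaf. Nearest: miss.

== RESULT ==
11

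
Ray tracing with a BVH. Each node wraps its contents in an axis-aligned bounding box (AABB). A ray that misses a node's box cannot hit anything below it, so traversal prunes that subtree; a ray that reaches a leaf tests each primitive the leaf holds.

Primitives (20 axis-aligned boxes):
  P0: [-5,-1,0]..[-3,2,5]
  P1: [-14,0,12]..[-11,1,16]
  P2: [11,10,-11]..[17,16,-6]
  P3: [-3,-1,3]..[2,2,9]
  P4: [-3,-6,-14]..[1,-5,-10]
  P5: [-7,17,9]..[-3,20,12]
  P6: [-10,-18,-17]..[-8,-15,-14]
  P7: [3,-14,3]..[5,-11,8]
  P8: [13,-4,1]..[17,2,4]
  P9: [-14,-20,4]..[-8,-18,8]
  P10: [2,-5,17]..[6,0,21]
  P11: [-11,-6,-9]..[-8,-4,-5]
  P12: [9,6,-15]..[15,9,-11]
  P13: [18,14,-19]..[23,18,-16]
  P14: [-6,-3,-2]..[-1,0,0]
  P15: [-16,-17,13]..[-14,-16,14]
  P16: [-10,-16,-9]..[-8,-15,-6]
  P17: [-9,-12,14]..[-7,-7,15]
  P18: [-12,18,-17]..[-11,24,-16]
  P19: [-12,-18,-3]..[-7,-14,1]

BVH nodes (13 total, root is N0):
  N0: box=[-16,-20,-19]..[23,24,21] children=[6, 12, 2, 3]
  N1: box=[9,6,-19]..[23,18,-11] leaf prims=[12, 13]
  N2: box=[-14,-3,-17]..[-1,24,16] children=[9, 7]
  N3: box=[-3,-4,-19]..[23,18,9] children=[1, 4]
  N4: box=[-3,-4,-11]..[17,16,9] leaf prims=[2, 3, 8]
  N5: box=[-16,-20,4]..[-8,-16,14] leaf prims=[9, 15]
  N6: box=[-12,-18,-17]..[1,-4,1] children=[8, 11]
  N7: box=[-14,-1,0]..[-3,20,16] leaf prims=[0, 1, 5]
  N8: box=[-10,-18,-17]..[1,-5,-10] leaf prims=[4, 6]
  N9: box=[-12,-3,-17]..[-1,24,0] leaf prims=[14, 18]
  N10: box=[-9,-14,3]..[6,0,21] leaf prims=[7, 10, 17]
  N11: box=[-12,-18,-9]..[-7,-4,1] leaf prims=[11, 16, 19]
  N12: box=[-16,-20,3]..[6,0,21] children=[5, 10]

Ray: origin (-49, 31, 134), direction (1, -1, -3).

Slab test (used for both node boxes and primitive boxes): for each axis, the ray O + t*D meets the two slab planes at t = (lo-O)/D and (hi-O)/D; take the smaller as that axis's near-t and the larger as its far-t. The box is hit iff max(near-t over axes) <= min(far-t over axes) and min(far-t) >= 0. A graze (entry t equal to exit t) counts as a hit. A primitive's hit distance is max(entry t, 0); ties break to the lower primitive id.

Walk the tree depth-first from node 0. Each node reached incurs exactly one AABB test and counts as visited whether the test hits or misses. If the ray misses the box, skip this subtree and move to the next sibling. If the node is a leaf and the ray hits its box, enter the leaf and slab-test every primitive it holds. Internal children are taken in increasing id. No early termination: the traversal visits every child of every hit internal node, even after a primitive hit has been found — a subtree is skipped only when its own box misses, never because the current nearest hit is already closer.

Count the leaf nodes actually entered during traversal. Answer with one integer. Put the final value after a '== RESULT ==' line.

Traverse from the root:
N0 x:[33,72] y:[7,51] z:[113/3,51] -> hit [113/3,51], descend [2, 3, 6, 12]
  N2 x:[35,48] y:[7,34] z:[118/3,151/3] -> miss, prune
  N3 x:[46,72] y:[13,35] z:[125/3,51] -> miss, prune
  N6 x:[37,50] y:[35,49] z:[133/3,151/3] -> hit [133/3,49], descend [8, 11]
    N8 x:[39,50] y:[36,49] z:[48,151/3] -> hit [48,49] leaf, test {P4(miss), P6(miss)}
    N11 x:[37,42] y:[35,49] z:[133/3,143/3] -> miss, prune
  N12 x:[33,55] y:[31,51] z:[113/3,131/3] -> hit [113/3,131/3], descend [5, 10]
    N5 x:[33,41] y:[47,51] z:[40,130/3] -> miss, prune
    N10 x:[40,55] y:[31,45] z:[113/3,131/3] -> hit [40,131/3] leaf, test {P7(miss), P10(miss), P17@t=40}

Summary -> nodes [0, 2, 3, 6, 8, 11, 12, 5, 10]; box-tests=9; leaf-entries=2; first=P17

== RESULT ==
2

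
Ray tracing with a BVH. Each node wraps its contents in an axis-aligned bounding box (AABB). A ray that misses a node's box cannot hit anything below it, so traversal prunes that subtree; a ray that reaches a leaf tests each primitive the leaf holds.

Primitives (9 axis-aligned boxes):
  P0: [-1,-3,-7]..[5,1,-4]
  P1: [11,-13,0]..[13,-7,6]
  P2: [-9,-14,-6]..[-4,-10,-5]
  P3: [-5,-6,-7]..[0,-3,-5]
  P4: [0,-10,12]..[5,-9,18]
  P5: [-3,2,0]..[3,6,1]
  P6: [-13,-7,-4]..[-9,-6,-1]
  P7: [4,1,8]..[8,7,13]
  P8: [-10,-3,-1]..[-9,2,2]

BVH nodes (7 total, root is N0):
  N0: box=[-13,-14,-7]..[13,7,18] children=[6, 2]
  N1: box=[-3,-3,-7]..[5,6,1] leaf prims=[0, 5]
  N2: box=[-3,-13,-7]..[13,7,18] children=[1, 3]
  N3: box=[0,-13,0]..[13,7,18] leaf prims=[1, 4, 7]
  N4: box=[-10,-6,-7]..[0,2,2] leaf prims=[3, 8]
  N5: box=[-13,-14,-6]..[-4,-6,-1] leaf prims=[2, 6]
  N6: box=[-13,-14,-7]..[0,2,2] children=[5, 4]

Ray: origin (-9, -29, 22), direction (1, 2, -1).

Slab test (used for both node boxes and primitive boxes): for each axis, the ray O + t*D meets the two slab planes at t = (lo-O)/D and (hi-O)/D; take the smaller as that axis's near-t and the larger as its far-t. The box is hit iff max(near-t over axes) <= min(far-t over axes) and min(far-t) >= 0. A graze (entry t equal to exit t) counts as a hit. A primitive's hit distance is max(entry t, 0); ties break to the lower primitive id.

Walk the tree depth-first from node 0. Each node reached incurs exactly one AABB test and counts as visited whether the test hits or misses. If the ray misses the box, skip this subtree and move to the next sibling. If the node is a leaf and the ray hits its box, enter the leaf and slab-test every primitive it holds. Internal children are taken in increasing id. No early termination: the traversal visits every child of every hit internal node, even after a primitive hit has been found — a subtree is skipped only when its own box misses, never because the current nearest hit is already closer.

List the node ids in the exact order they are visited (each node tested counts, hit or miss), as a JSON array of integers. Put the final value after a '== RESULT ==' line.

Walk:
N0 x:[-4,22] y:[15/2,18] z:[4,29] -> hit [15/2,18], descend [2, 6]
  N2 x:[6,22] y:[8,18] z:[4,29] -> hit [8,18], descend [1, 3]
    N1 x:[6,14] y:[13,35/2] z:[21,29] -> miss, prune
    N3 x:[9,22] y:[8,18] z:[4,22] -> hit [9,18] leaf, test {P1(miss), P4@t=19/2, P7(miss)}
  N6 x:[-4,9] y:[15/2,31/2] z:[20,29] -> miss, prune

Visited [0, 2, 1, 3, 6]. Tests: 5 box, 1 leaf. Nearest: P4.

== RESULT ==
[0, 2, 1, 3, 6]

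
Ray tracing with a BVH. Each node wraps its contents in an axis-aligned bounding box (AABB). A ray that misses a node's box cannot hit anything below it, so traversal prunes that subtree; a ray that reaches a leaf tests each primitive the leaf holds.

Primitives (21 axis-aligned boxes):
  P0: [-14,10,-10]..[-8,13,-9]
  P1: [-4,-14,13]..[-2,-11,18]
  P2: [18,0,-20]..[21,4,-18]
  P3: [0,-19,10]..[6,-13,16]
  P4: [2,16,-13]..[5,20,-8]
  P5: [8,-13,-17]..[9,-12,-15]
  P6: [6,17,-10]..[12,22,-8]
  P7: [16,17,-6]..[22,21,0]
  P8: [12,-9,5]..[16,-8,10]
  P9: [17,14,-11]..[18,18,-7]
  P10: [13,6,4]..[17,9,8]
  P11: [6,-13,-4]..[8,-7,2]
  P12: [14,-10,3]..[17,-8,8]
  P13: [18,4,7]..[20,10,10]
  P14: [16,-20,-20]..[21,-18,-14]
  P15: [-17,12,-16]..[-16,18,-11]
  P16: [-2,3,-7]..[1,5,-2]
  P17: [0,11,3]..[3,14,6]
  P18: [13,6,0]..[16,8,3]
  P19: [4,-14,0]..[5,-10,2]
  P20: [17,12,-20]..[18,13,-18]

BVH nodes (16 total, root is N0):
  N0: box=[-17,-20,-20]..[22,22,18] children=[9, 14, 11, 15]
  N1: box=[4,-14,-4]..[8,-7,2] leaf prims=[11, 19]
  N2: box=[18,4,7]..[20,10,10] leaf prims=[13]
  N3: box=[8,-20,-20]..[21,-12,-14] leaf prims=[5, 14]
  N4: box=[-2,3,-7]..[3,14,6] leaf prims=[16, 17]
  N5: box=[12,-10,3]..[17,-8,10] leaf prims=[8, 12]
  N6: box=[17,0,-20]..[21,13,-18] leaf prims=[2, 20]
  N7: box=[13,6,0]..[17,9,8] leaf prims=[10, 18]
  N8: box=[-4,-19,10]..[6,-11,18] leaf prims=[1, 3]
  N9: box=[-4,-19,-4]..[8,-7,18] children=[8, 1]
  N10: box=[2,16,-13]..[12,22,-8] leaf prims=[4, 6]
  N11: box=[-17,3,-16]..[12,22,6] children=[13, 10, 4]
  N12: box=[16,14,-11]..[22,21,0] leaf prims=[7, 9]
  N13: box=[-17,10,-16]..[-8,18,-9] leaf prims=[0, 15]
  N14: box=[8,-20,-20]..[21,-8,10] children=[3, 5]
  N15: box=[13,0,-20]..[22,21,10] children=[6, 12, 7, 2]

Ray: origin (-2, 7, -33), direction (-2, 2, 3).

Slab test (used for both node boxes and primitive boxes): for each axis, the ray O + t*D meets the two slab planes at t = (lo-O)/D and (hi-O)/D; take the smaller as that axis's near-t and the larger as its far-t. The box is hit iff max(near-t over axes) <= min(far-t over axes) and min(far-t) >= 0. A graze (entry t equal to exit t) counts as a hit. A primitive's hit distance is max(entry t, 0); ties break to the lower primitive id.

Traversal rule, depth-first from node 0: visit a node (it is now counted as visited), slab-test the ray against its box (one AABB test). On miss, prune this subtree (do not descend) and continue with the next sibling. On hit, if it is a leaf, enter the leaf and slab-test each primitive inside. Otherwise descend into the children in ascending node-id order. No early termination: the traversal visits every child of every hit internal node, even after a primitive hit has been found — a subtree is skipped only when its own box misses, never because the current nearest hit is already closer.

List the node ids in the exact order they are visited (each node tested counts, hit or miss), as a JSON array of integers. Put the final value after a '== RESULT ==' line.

Trace the traversal:
N0 x:[-12,15/2] y:[-27/2,15/2] z:[13/3,17] -> hit [13/3,15/2], descend [9, 11, 14, 15]
  N9 x:[-5,1] y:[-13,-7] z:[29/3,17] -> miss, prune
  N11 x:[-7,15/2] y:[-2,15/2] z:[17/3,13] -> hit [17/3,15/2], descend [4, 10, 13]
    N4 x:[-5/2,0] y:[-2,7/2] z:[26/3,13] -> miss, prune
    N10 x:[-7,-2] y:[9/2,15/2] z:[20/3,25/3] -> miss, prune
    N13 x:[3,15/2] y:[3/2,11/2] z:[17/3,8] -> miss, prune
  N14 x:[-23/2,-5] y:[-27/2,-15/2] z:[13/3,43/3] -> miss, prune
  N15 x:[-12,-15/2] y:[-7/2,7] z:[13/3,43/3] -> miss, prune

Visited [0, 9, 11, 4, 10, 13, 14, 15]. Tests: 8 box, 0 leaf. Nearest: miss.

== RESULT ==
[0, 9, 11, 4, 10, 13, 14, 15]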